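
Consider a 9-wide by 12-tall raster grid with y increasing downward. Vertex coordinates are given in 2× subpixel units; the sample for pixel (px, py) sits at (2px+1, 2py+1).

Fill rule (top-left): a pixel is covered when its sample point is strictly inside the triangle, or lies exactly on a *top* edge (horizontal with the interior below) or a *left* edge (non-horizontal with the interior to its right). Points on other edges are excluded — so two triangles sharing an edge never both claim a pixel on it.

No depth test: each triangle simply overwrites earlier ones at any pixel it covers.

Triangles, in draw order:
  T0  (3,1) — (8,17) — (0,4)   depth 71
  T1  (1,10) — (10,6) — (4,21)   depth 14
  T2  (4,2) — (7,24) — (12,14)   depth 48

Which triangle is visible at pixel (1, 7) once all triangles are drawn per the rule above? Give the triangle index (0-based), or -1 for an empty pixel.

T0:
  2·area = 63
  edge (3, 1)→(8, 17): d=(5,16) right/bottom  bias=-1
  edge (8, 17)→(0, 4): d=(-8,-13) top-left  bias=+0
  edge (0, 4)→(3, 1): d=(3,-3) top-left  bias=+0
    (1,0)@(3, 1): e=[0,63,0] → ·  [on edge]
    (0,1)@(1, 3): e=[42,21,0] → █  [on edge]
    (1,1)@(3, 3): e=[10,47,6] → █
    (2,1)@(5, 3): e=[-22,73,12] → ·
    (0,2)@(1, 5): e=[52,5,6] → █
    (2,2)@(5, 5): e=[-12,57,18] → ·
    (0,3)@(1, 7): e=[62,-11,12] → ·
    (1,3)@(3, 7): e=[30,15,18] → █
    (2,3)@(5, 7): e=[-2,41,24] → ·
    (1,4)@(3, 9): e=[40,-1,24] → ·
    (2,4)@(5, 9): e=[8,25,30] → █
    (3,4)@(7, 9): e=[-24,51,36] → ·
  covered (8 px):
    · · · · · · · · ·
    █ █ · · · · · · ·
    █ █ · · · · · · ·
    · █ · · · · · · ·
    · · █ · · · · · ·
    · · █ · · · · · ·
    · · · · · · · · ·
    · · · █ · · · · ·
    · · · · · · · · ·
    · · · · · · · · ·
    · · · · · · · · ·
    · · · · · · · · ·
T1:
  2·area = 111
  edge (1, 10)→(10, 6): d=(9,-4) top-left  bias=+0
  edge (10, 6)→(4, 21): d=(-6,15) right/bottom  bias=-1
  edge (4, 21)→(1, 10): d=(-3,-11) top-left  bias=+0
    (4,3)@(9, 7): e=[5,9,97] → █
    (5,3)@(11, 7): e=[13,-21,119] → ·
    (2,4)@(5, 9): e=[7,57,47] → █
    (3,4)@(7, 9): e=[15,27,69] → █
    (4,4)@(9, 9): e=[23,-3,91] → ·
    (1,5)@(3, 11): e=[17,75,19] → █
    (4,5)@(9, 11): e=[41,-15,85] → ·
    (1,6)@(3, 13): e=[35,63,13] → █
    (4,6)@(9, 13): e=[59,-27,79] → ·
    (1,7)@(3, 15): e=[53,51,7] → █
    (3,7)@(7, 15): e=[69,-9,51] → ·
    (1,8)@(3, 17): e=[71,39,1] → █
  covered (13 px):
    · · · · · · · · ·
    · · · · · · · · ·
    · · · · · · · · ·
    · · · · █ · · · ·
    · · █ █ · · · · ·
    · █ █ █ · · · · ·
    · █ █ █ · · · · ·
    · █ █ · · · · · ·
    · █ █ · · · · · ·
    · · · · · · · · ·
    · · · · · · · · ·
    · · · · · · · · ·
T2:
  2·area = 140  (B↔C swapped to make it positive)
  edge (4, 2)→(12, 14): d=(8,12) right/bottom  bias=-1
  edge (12, 14)→(7, 24): d=(-5,10) right/bottom  bias=-1
  edge (7, 24)→(4, 2): d=(-3,-22) top-left  bias=+0
    (2,2)@(5, 5): e=[12,115,13] → █
    (3,2)@(7, 5): e=[-12,95,57] → ·
    (2,3)@(5, 7): e=[28,105,7] → █
    (3,3)@(7, 7): e=[4,85,51] → █
    (4,3)@(9, 7): e=[-20,65,95] → ·
    (2,4)@(5, 9): e=[44,95,1] → █
    (4,4)@(9, 9): e=[-4,55,89] → ·
    (2,5)@(5, 11): e=[60,85,-5] → ·
    (3,5)@(7, 11): e=[36,65,39] → █
    (4,5)@(9, 11): e=[12,45,83] → █
    (5,5)@(11, 11): e=[-12,25,127] → ·
    (3,6)@(7, 13): e=[52,55,33] → █
  covered (19 px):
    · · · · · · · · ·
    · · · · · · · · ·
    · · █ · · · · · ·
    · · █ █ · · · · ·
    · · █ █ · · · · ·
    · · · █ █ · · · ·
    · · · █ █ █ · · ·
    · · · █ █ █ · · ·
    · · · █ █ · · · ·
    · · · █ █ · · · ·
    · · · █ · · · · ·
    · · · █ · · · · ·

Z-buffer (winner per pixel, '.' = empty):
  . . . . . . . . .
  0 0 . . . . . . .
  0 0 2 . . . . . .
  . 0 2 2 1 . . . .
  . . 2 2 . . . . .
  . 1 1 2 2 . . . .
  . 1 1 2 2 2 . . .
  . 1 1 2 2 2 . . .
  . 1 1 2 2 . . . .
  . . . 2 2 . . . .
  . . . 2 . . . . .
  . . . 2 . . . . .

Result: 1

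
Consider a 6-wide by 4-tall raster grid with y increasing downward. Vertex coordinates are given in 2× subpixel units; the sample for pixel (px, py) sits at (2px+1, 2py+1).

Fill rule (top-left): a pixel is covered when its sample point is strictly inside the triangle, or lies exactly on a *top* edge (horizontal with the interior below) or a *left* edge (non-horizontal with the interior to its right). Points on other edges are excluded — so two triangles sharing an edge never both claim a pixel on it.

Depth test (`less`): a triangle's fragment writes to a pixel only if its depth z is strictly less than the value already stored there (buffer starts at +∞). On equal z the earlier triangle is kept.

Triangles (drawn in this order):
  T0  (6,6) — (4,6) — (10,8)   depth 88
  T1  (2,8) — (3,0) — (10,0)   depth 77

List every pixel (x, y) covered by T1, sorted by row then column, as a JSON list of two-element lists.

T0:
  2·area = 4  (B↔C swapped to make it positive)
  edge (6, 6)→(10, 8): d=(4,2) right/bottom  bias=-1
  edge (10, 8)→(4, 6): d=(-6,-2) top-left  bias=+0
  edge (4, 6)→(6, 6): d=(2,0) top-left  bias=+0
    (0,2)@(1, 5): e=[6,0,-2] → ·  [on edge]
    (3,3)@(7, 7): e=[2,0,2] → #  [on edge]
    (4,3)@(9, 7): e=[-2,4,2] → ·
  covered (1 px):
    · · · · · ·
    · · · · · ·
    · · · · · ·
    · · · # · ·
T1:
  2·area = 56
  edge (2, 8)→(3, 0): d=(1,-8) top-left  bias=+0
  edge (3, 0)→(10, 0): d=(7,0) top-left  bias=+0
  edge (10, 0)→(2, 8): d=(-8,8) right/bottom  bias=-1
    (1,0)@(3, 1): e=[1,7,48] → #
    (2,0)@(5, 1): e=[17,7,32] → #
    (3,0)@(7, 1): e=[33,7,16] → #
    (4,0)@(9, 1): e=[49,7,0] → ·  [on edge]
    (1,1)@(3, 3): e=[3,21,32] → #
    (3,1)@(7, 3): e=[35,21,0] → ·  [on edge]
    (1,2)@(3, 5): e=[5,35,16] → #
    (2,2)@(5, 5): e=[21,35,0] → ·  [on edge]
    (1,3)@(3, 7): e=[7,49,0] → ·  [on edge]
  covered (6 px):
    · # # # · ·
    · # # · · ·
    · # · · · ·
    · · · · · ·

Answer: [[1,0],[2,0],[3,0],[1,1],[2,1],[1,2]]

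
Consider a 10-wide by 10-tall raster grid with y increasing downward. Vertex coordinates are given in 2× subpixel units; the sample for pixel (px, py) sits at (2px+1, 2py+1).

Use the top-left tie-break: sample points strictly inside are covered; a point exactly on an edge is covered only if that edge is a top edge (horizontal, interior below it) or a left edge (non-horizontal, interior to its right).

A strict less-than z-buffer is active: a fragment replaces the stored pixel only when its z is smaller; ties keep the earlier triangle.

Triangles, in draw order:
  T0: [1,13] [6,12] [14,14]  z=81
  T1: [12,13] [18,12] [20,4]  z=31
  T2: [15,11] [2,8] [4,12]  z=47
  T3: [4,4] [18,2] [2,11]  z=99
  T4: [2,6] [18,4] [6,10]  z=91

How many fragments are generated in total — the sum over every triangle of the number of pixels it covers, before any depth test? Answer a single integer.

T0:
  2·area = 18
  edge (1, 13)→(6, 12): d=(5,-1) top-left  bias=+0
  edge (6, 12)→(14, 14): d=(8,2) right/bottom  bias=-1
  edge (14, 14)→(1, 13): d=(-13,-1) top-left  bias=+0
    (5,5)@(11, 11): e=[0,-18,36] → .  [on edge]
    (0,6)@(1, 13): e=[0,18,0] → X  [on edge]
    (1,6)@(3, 13): e=[2,14,2] → X
    (2,6)@(5, 13): e=[4,10,4] → X
    (3,6)@(7, 13): e=[6,6,6] → X
    (4,6)@(9, 13): e=[8,2,8] → X
    (5,6)@(11, 13): e=[10,-2,10] → .
    (0,7)@(1, 15): e=[10,34,-26] → .
    (1,7)@(3, 15): e=[12,30,-24] → .
    (2,7)@(5, 15): e=[14,26,-22] → .
    (3,7)@(7, 15): e=[16,22,-20] → .
    (4,7)@(9, 15): e=[18,18,-18] → .
  covered (5 px):
    . . . . . . . . . .
    . . . . . . . . . .
    . . . . . . . . . .
    . . . . . . . . . .
    . . . . . . . . . .
    . . . . . . . . . .
    X X X X X . . . . .
    . . . . . . . . . .
    . . . . . . . . . .
    . . . . . . . . . .
T1:
  2·area = 46  (B↔C swapped to make it positive)
  edge (12, 13)→(20, 4): d=(8,-9) top-left  bias=+0
  edge (20, 4)→(18, 12): d=(-2,8) right/bottom  bias=-1
  edge (18, 12)→(12, 13): d=(-6,1) right/bottom  bias=-1
    (9,3)@(19, 7): e=[15,2,29] → X
    (8,4)@(17, 9): e=[13,14,19] → X
    (9,4)@(19, 9): e=[31,-2,17] → .
    (7,5)@(15, 11): e=[11,26,9] → X
    (9,5)@(19, 11): e=[47,-6,5] → .
    (7,6)@(15, 13): e=[27,22,-3] → .
    (8,6)@(17, 13): e=[45,6,-5] → .
  covered (4 px):
    . . . . . . . . . .
    . . . . . . . . . .
    . . . . . . . . . .
    . . . . . . . . . X
    . . . . . . . . X .
    . . . . . . . X X .
    . . . . . . . . . .
    . . . . . . . . . .
    . . . . . . . . . .
    . . . . . . . . . .
T2:
  2·area = 46  (B↔C swapped to make it positive)
  edge (15, 11)→(4, 12): d=(-11,1) right/bottom  bias=-1
  edge (4, 12)→(2, 8): d=(-2,-4) top-left  bias=+0
  edge (2, 8)→(15, 11): d=(13,3) right/bottom  bias=-1
    (1,4)@(3, 9): e=[34,2,10] → X
    (2,4)@(5, 9): e=[32,10,4] → X
    (3,4)@(7, 9): e=[30,18,-2] → .
    (1,5)@(3, 11): e=[12,-2,36] → .
    (2,5)@(5, 11): e=[10,6,30] → X
    (3,5)@(7, 11): e=[8,14,24] → X
    (4,5)@(9, 11): e=[6,22,18] → X
    (5,5)@(11, 11): e=[4,30,12] → X
    (6,5)@(13, 11): e=[2,38,6] → X
    (7,5)@(15, 11): e=[0,46,0] → .  [on edge]
    (2,6)@(5, 13): e=[-12,2,56] → .
    (3,6)@(7, 13): e=[-14,10,50] → .
  covered (7 px):
    . . . . . . . . . .
    . . . . . . . . . .
    . . . . . . . . . .
    . . . . . . . . . .
    . X X . . . . . . .
    . . X X X X X . . .
    . . . . . . . . . .
    . . . . . . . . . .
    . . . . . . . . . .
    . . . . . . . . . .
T3:
  2·area = 94
  edge (4, 4)→(18, 2): d=(14,-2) top-left  bias=+0
  edge (18, 2)→(2, 11): d=(-16,9) right/bottom  bias=-1
  edge (2, 11)→(4, 4): d=(2,-7) top-left  bias=+0
    (5,1)@(11, 3): e=[0,47,47] → X  [on edge]
    (6,1)@(13, 3): e=[4,29,61] → X
    (7,1)@(15, 3): e=[8,11,75] → X
    (8,1)@(17, 3): e=[12,-7,89] → .
    (2,2)@(5, 5): e=[16,69,9] → X
    (3,2)@(7, 5): e=[20,51,23] → X
    (4,2)@(9, 5): e=[24,33,37] → X
    (6,2)@(13, 5): e=[32,-3,65] → .
    (7,2)@(15, 5): e=[36,-21,79] → .
    (2,3)@(5, 7): e=[44,37,13] → X
    (5,3)@(11, 7): e=[56,-17,55] → .
    (1,4)@(3, 9): e=[68,23,3] → X
  covered (12 px):
    . . . . . . . . . .
    . . . . . X X X . .
    . . X X X X . . . .
    . . X X X . . . . .
    . X X . . . . . . .
    . . . . . . . . . .
    . . . . . . . . . .
    . . . . . . . . . .
    . . . . . . . . . .
    . . . . . . . . . .
T4:
  2·area = 72
  edge (2, 6)→(18, 4): d=(16,-2) top-left  bias=+0
  edge (18, 4)→(6, 10): d=(-12,6) right/bottom  bias=-1
  edge (6, 10)→(2, 6): d=(-4,-4) top-left  bias=+0
    (0,2)@(1, 5): e=[-18,90,0] → .  [on edge]
    (5,2)@(11, 5): e=[2,30,40] → X
    (6,2)@(13, 5): e=[6,18,48] → X
    (7,2)@(15, 5): e=[10,6,56] → X
    (8,2)@(17, 5): e=[14,-6,64] → .
    (1,3)@(3, 7): e=[18,54,0] → X  [on edge]
    (2,3)@(5, 7): e=[22,42,8] → X
    (3,3)@(7, 7): e=[26,30,16] → X
    (4,3)@(9, 7): e=[30,18,24] → X
    (6,3)@(13, 7): e=[38,-6,40] → .
    (7,3)@(15, 7): e=[42,-18,48] → .
    (1,4)@(3, 9): e=[50,30,-8] → .
    (2,4)@(5, 9): e=[54,18,0] → X  [on edge]
    (3,5)@(7, 11): e=[90,-18,0] → .  [on edge]
    (4,6)@(9, 13): e=[126,-54,0] → .  [on edge]
    (5,7)@(11, 15): e=[162,-90,0] → .  [on edge]
    (6,8)@(13, 17): e=[198,-126,0] → .  [on edge]
    (7,9)@(15, 19): e=[234,-162,0] → .  [on edge]
  covered (10 px):
    . . . . . . . . . .
    . . . . . . . . . .
    . . . . . X X X . .
    . X X X X X . . . .
    . . X X . . . . . .
    . . . . . . . . . .
    . . . . . . . . . .
    . . . . . . . . . .
    . . . . . . . . . .
    . . . . . . . . . .

Result: 38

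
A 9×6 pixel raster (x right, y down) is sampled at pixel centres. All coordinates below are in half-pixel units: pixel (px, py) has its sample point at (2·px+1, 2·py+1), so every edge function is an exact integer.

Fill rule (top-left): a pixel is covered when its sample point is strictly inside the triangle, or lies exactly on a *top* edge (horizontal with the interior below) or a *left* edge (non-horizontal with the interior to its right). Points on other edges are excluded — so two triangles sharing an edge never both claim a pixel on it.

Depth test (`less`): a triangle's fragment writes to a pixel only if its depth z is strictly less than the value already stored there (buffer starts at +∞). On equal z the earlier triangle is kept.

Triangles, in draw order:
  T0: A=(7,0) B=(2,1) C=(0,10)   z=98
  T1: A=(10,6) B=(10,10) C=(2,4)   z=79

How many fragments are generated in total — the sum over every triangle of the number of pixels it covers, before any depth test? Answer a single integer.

T0:
  2·area = 43  (B↔C swapped to make it positive)
  edge (7, 0)→(0, 10): d=(-7,10) right/bottom  bias=-1
  edge (0, 10)→(2, 1): d=(2,-9) top-left  bias=+0
  edge (2, 1)→(7, 0): d=(5,-1) top-left  bias=+0
    (1,0)@(3, 1): e=[33,9,1] → #
    (2,0)@(5, 1): e=[13,27,3] → #
    (3,0)@(7, 1): e=[-7,45,5] → ·
    (1,1)@(3, 3): e=[19,13,11] → #
    (2,1)@(5, 3): e=[-1,31,13] → ·
    (1,2)@(3, 5): e=[5,17,21] → #
    (2,2)@(5, 5): e=[-15,35,23] → ·
    (0,3)@(1, 7): e=[11,3,29] → #
    (1,3)@(3, 7): e=[-9,21,31] → ·
    (0,4)@(1, 9): e=[-3,7,39] → ·
  covered (5 px):
    · # # · · · · · ·
    · # · · · · · · ·
    · # · · · · · · ·
    # · · · · · · · ·
    · · · · · · · · ·
    · · · · · · · · ·
T1:
  2·area = 32
  edge (10, 6)→(10, 10): d=(0,4) right/bottom  bias=-1
  edge (10, 10)→(2, 4): d=(-8,-6) top-left  bias=+0
  edge (2, 4)→(10, 6): d=(8,2) right/bottom  bias=-1
    (2,2)@(5, 5): e=[20,10,2] → #
    (3,2)@(7, 5): e=[12,22,-2] → ·
    (2,3)@(5, 7): e=[20,-6,18] → ·
    (3,3)@(7, 7): e=[12,6,14] → #
    (4,3)@(9, 7): e=[4,18,10] → #
    (5,3)@(11, 7): e=[-4,30,6] → ·
    (3,4)@(7, 9): e=[12,-10,30] → ·
    (4,4)@(9, 9): e=[4,2,26] → #
    (5,4)@(11, 9): e=[-4,14,22] → ·
    (4,5)@(9, 11): e=[4,-14,42] → ·
  covered (4 px):
    · · · · · · · · ·
    · · · · · · · · ·
    · · # · · · · · ·
    · · · # # · · · ·
    · · · · # · · · ·
    · · · · · · · · ·

Final: 9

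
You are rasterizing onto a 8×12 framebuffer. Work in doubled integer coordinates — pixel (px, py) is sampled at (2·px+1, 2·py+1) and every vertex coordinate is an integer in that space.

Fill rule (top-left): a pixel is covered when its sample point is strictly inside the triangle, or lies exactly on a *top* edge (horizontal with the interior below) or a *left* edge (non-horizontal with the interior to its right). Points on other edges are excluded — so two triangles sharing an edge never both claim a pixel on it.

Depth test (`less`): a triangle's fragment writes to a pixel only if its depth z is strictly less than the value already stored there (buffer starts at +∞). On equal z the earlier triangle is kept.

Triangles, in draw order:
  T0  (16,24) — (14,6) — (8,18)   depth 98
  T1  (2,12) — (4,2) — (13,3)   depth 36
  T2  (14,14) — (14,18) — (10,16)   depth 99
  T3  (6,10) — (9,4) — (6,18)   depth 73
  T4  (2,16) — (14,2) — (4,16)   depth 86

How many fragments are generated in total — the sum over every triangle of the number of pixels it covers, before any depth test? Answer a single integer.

T0:
  2·area = 132  (B↔C swapped to make it positive)
  edge (16, 24)→(8, 18): d=(-8,-6) top-left  bias=+0
  edge (8, 18)→(14, 6): d=(6,-12) top-left  bias=+0
  edge (14, 6)→(16, 24): d=(2,18) right/bottom  bias=-1
    (6,4)@(13, 9): e=[102,6,24] → █
    (7,4)@(15, 9): e=[114,30,-12] → ·
    (6,5)@(13, 11): e=[86,18,28] → █
    (7,5)@(15, 11): e=[98,42,-8] → ·
    (5,6)@(11, 13): e=[58,6,68] → █
    (7,6)@(15, 13): e=[82,54,-4] → ·
    (5,7)@(11, 15): e=[42,18,72] → █
    (7,7)@(15, 15): e=[66,66,0] → ·  [on edge]
    (4,8)@(9, 17): e=[14,6,112] → █
    (7,8)@(15, 17): e=[50,78,4] → █
    (4,9)@(9, 19): e=[-2,18,116] → ·
    (5,9)@(11, 19): e=[10,42,80] → █
  covered (16 px):
    · · · · · · · ·
    · · · · · · · ·
    · · · · · · · ·
    · · · · · · · ·
    · · · · · · █ ·
    · · · · · · █ ·
    · · · · · █ █ ·
    · · · · · █ █ ·
    · · · · █ █ █ █
    · · · · · █ █ █
    · · · · · · █ █
    · · · · · · · █
T1:
  2·area = 92
  edge (2, 12)→(4, 2): d=(2,-10) top-left  bias=+0
  edge (4, 2)→(13, 3): d=(9,1) right/bottom  bias=-1
  edge (13, 3)→(2, 12): d=(-11,9) right/bottom  bias=-1
    (2,1)@(5, 3): e=[12,8,72] → █
    (3,1)@(7, 3): e=[32,6,54] → █
    (4,1)@(9, 3): e=[52,4,36] → █
    (5,1)@(11, 3): e=[72,2,18] → █
    (6,1)@(13, 3): e=[92,0,0] → ·  [on edge]
    (2,2)@(5, 5): e=[16,26,50] → █
    (5,2)@(11, 5): e=[76,20,-4] → ·
    (1,3)@(3, 7): e=[0,46,46] → █  [on edge]
    (4,3)@(9, 7): e=[60,40,-8] → ·
    (1,4)@(3, 9): e=[4,64,24] → █
    (3,4)@(7, 9): e=[44,60,-12] → ·
    (1,5)@(3, 11): e=[8,82,2] → █
    (0,8)@(1, 17): e=[0,138,-46] → ·  [on edge]
  covered (13 px):
    · · · · · · · ·
    · · █ █ █ █ · ·
    · · █ █ █ · · ·
    · █ █ █ · · · ·
    · █ █ · · · · ·
    · █ · · · · · ·
    · · · · · · · ·
    · · · · · · · ·
    · · · · · · · ·
    · · · · · · · ·
    · · · · · · · ·
    · · · · · · · ·
T2:
  2·area = 16
  edge (14, 14)→(14, 18): d=(0,4) right/bottom  bias=-1
  edge (14, 18)→(10, 16): d=(-4,-2) top-left  bias=+0
  edge (10, 16)→(14, 14): d=(4,-2) top-left  bias=+0
    (6,7)@(13, 15): e=[4,10,2] → █
    (7,7)@(15, 15): e=[-4,14,6] → ·
    (6,8)@(13, 17): e=[4,2,10] → █
    (7,8)@(15, 17): e=[-4,6,14] → ·
    (6,9)@(13, 19): e=[4,-6,18] → ·
  covered (2 px):
    · · · · · · · ·
    · · · · · · · ·
    · · · · · · · ·
    · · · · · · · ·
    · · · · · · · ·
    · · · · · · · ·
    · · · · · · · ·
    · · · · · · █ ·
    · · · · · · █ ·
    · · · · · · · ·
    · · · · · · · ·
    · · · · · · · ·
T3:
  2·area = 24
  edge (6, 10)→(9, 4): d=(3,-6) top-left  bias=+0
  edge (9, 4)→(6, 18): d=(-3,14) right/bottom  bias=-1
  edge (6, 18)→(6, 10): d=(0,-8) top-left  bias=+0
    (3,4)@(7, 9): e=[3,13,8] → █
    (4,4)@(9, 9): e=[15,-15,24] → ·
    (3,5)@(7, 11): e=[9,7,8] → █
    (4,5)@(9, 11): e=[21,-21,24] → ·
    (3,6)@(7, 13): e=[15,1,8] → █
    (4,6)@(9, 13): e=[27,-27,24] → ·
    (3,7)@(7, 15): e=[21,-5,8] → ·
  covered (3 px):
    · · · · · · · ·
    · · · · · · · ·
    · · · · · · · ·
    · · · · · · · ·
    · · · █ · · · ·
    · · · █ · · · ·
    · · · █ · · · ·
    · · · · · · · ·
    · · · · · · · ·
    · · · · · · · ·
    · · · · · · · ·
    · · · · · · · ·
T4:
  2·area = 28
  edge (2, 16)→(14, 2): d=(12,-14) top-left  bias=+0
  edge (14, 2)→(4, 16): d=(-10,14) right/bottom  bias=-1
  edge (4, 16)→(2, 16): d=(-2,0) right/bottom  bias=-1
    (4,4)@(9, 9): e=[14,0,14] → ·  [on edge]
    (3,5)@(7, 11): e=[10,8,10] → █
    (4,5)@(9, 11): e=[38,-20,10] → ·
    (2,6)@(5, 13): e=[6,16,6] → █
    (3,6)@(7, 13): e=[34,-12,6] → ·
    (1,7)@(3, 15): e=[2,24,2] → █
    (2,7)@(5, 15): e=[30,-4,2] → ·
    (1,8)@(3, 17): e=[26,4,-2] → ·
  covered (3 px):
    · · · · · · · ·
    · · · · · · · ·
    · · · · · · · ·
    · · · · · · · ·
    · · · · · · · ·
    · · · █ · · · ·
    · · █ · · · · ·
    · █ · · · · · ·
    · · · · · · · ·
    · · · · · · · ·
    · · · · · · · ·
    · · · · · · · ·

Answer: 37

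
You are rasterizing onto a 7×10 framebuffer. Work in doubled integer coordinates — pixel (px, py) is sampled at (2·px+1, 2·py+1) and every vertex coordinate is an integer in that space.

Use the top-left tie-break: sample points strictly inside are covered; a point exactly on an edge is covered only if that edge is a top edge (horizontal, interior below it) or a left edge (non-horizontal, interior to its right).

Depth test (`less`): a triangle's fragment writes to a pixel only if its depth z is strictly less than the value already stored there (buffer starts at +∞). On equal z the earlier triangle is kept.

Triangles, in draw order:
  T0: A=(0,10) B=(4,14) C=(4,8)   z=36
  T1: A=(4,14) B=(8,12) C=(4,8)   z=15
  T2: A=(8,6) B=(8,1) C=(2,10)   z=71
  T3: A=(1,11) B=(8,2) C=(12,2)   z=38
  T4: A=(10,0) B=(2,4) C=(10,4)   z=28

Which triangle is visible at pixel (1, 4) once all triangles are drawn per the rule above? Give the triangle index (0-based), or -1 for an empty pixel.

T0:
  2·area = 24  (B↔C swapped to make it positive)
  edge (0, 10)→(4, 8): d=(4,-2) top-left  bias=+0
  edge (4, 8)→(4, 14): d=(0,6) right/bottom  bias=-1
  edge (4, 14)→(0, 10): d=(-4,-4) top-left  bias=+0
    (1,4)@(3, 9): e=[2,6,16] → #
    (2,4)@(5, 9): e=[6,-6,24] → ·
    (0,5)@(1, 11): e=[6,18,0] → #  [on edge]
    (2,5)@(5, 11): e=[14,-6,16] → ·
    (0,6)@(1, 13): e=[14,18,-8] → ·
    (1,6)@(3, 13): e=[18,6,0] → #  [on edge]
    (2,6)@(5, 13): e=[22,-6,8] → ·
    (1,7)@(3, 15): e=[26,6,-8] → ·
    (2,7)@(5, 15): e=[30,-6,0] → ·  [on edge]
    (3,8)@(7, 17): e=[42,-18,0] → ·  [on edge]
    (4,9)@(9, 19): e=[54,-30,0] → ·  [on edge]
  covered (4 px):
    · · · · · · ·
    · · · · · · ·
    · · · · · · ·
    · · · · · · ·
    · # · · · · ·
    # # · · · · ·
    · # · · · · ·
    · · · · · · ·
    · · · · · · ·
    · · · · · · ·
T1:
  2·area = 24  (B↔C swapped to make it positive)
  edge (4, 14)→(4, 8): d=(0,-6) top-left  bias=+0
  edge (4, 8)→(8, 12): d=(4,4) right/bottom  bias=-1
  edge (8, 12)→(4, 14): d=(-4,2) right/bottom  bias=-1
    (0,2)@(1, 5): e=[-18,0,42] → ·  [on edge]
    (1,3)@(3, 7): e=[-6,0,30] → ·  [on edge]
    (2,4)@(5, 9): e=[6,0,18] → ·  [on edge]
    (2,5)@(5, 11): e=[6,8,10] → #
    (3,5)@(7, 11): e=[18,0,6] → ·  [on edge]
    (2,6)@(5, 13): e=[6,16,2] → #
    (3,6)@(7, 13): e=[18,8,-2] → ·
    (4,6)@(9, 13): e=[30,0,-6] → ·  [on edge]
    (2,7)@(5, 15): e=[6,24,-6] → ·
    (5,7)@(11, 15): e=[42,0,-18] → ·  [on edge]
    (6,8)@(13, 17): e=[54,0,-30] → ·  [on edge]
  covered (2 px):
    · · · · · · ·
    · · · · · · ·
    · · · · · · ·
    · · · · · · ·
    · · · · · · ·
    · · # · · · ·
    · · # · · · ·
    · · · · · · ·
    · · · · · · ·
    · · · · · · ·
T2:
  2·area = 30  (B↔C swapped to make it positive)
  edge (8, 6)→(2, 10): d=(-6,4) right/bottom  bias=-1
  edge (2, 10)→(8, 1): d=(6,-9) top-left  bias=+0
  edge (8, 1)→(8, 6): d=(0,5) right/bottom  bias=-1
    (3,1)@(7, 3): e=[22,3,5] → #
    (4,1)@(9, 3): e=[14,21,-5] → ·
    (3,2)@(7, 5): e=[10,15,5] → #
    (4,2)@(9, 5): e=[2,33,-5] → ·
    (2,3)@(5, 7): e=[6,9,15] → #
    (3,3)@(7, 7): e=[-2,27,5] → ·
    (1,4)@(3, 9): e=[2,3,25] → #
    (2,4)@(5, 9): e=[-6,21,15] → ·
    (1,5)@(3, 11): e=[-10,15,25] → ·
  covered (4 px):
    · · · · · · ·
    · · · # · · ·
    · · · # · · ·
    · · # · · · ·
    · # · · · · ·
    · · · · · · ·
    · · · · · · ·
    · · · · · · ·
    · · · · · · ·
    · · · · · · ·
T3:
  2·area = 36
  edge (1, 11)→(8, 2): d=(7,-9) top-left  bias=+0
  edge (8, 2)→(12, 2): d=(4,0) top-left  bias=+0
  edge (12, 2)→(1, 11): d=(-11,9) right/bottom  bias=-1
    (4,1)@(9, 3): e=[16,4,16] → #
    (5,1)@(11, 3): e=[34,4,-2] → ·
    (3,2)@(7, 5): e=[12,12,12] → #
    (4,2)@(9, 5): e=[30,12,-6] → ·
    (2,3)@(5, 7): e=[8,20,8] → #
    (3,3)@(7, 7): e=[26,20,-10] → ·
    (1,4)@(3, 9): e=[4,28,4] → #
    (2,4)@(5, 9): e=[22,28,-14] → ·
    (0,5)@(1, 11): e=[0,36,0] → ·  [on edge]
    (1,5)@(3, 11): e=[18,36,-18] → ·
  covered (4 px):
    · · · · · · ·
    · · · · # · ·
    · · · # · · ·
    · · # · · · ·
    · # · · · · ·
    · · · · · · ·
    · · · · · · ·
    · · · · · · ·
    · · · · · · ·
    · · · · · · ·
T4:
  2·area = 32  (B↔C swapped to make it positive)
  edge (10, 0)→(10, 4): d=(0,4) right/bottom  bias=-1
  edge (10, 4)→(2, 4): d=(-8,0) right/bottom  bias=-1
  edge (2, 4)→(10, 0): d=(8,-4) top-left  bias=+0
    (4,0)@(9, 1): e=[4,24,4] → #
    (5,0)@(11, 1): e=[-4,24,12] → ·
    (2,1)@(5, 3): e=[20,8,4] → #
    (3,1)@(7, 3): e=[12,8,12] → #
    (5,1)@(11, 3): e=[-4,8,28] → ·
    (2,2)@(5, 5): e=[20,-8,20] → ·
    (3,2)@(7, 5): e=[12,-8,28] → ·
    (4,2)@(9, 5): e=[4,-8,36] → ·
  covered (4 px):
    · · · · # · ·
    · · # # # · ·
    · · · · · · ·
    · · · · · · ·
    · · · · · · ·
    · · · · · · ·
    · · · · · · ·
    · · · · · · ·
    · · · · · · ·
    · · · · · · ·

Z-buffer (winner per pixel, '.' = empty):
  . . . . 4 . .
  . . 4 4 4 . .
  . . . 3 . . .
  . . 3 . . . .
  . 0 . . . . .
  0 0 1 . . . .
  . 0 1 . . . .
  . . . . . . .
  . . . . . . .
  . . . . . . .

Final: 0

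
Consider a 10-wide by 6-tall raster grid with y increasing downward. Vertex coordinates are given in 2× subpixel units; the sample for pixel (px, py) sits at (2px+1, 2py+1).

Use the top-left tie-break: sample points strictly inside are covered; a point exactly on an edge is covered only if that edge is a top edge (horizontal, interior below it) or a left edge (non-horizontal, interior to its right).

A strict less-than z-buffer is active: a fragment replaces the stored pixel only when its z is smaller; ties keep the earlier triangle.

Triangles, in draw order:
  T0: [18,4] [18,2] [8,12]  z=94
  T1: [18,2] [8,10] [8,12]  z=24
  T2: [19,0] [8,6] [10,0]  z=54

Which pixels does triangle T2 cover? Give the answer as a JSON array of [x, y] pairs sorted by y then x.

T0:
  2·area = 20  (B↔C swapped to make it positive)
  edge (18, 4)→(8, 12): d=(-10,8) right/bottom  bias=-1
  edge (8, 12)→(18, 2): d=(10,-10) top-left  bias=+0
  edge (18, 2)→(18, 4): d=(0,2) right/bottom  bias=-1
    (9,0)@(19, 1): e=[22,0,-2] → ·  [on edge]
    (8,1)@(17, 3): e=[18,0,2] → █  [on edge]
    (9,1)@(19, 3): e=[2,20,-2] → ·
    (7,2)@(15, 5): e=[14,0,6] → █  [on edge]
    (8,2)@(17, 5): e=[-2,20,2] → ·
    (6,3)@(13, 7): e=[10,0,10] → █  [on edge]
    (7,3)@(15, 7): e=[-6,20,6] → ·
    (5,4)@(11, 9): e=[6,0,14] → █  [on edge]
    (6,4)@(13, 9): e=[-10,20,10] → ·
    (4,5)@(9, 11): e=[2,0,18] → █  [on edge]
    (5,5)@(11, 11): e=[-14,20,14] → ·
  covered (5 px):
    · · · · · · · · · ·
    · · · · · · · · █ ·
    · · · · · · · █ · ·
    · · · · · · █ · · ·
    · · · · · █ · · · ·
    · · · · █ · · · · ·
T1:
  2·area = 20  (B↔C swapped to make it positive)
  edge (18, 2)→(8, 12): d=(-10,10) right/bottom  bias=-1
  edge (8, 12)→(8, 10): d=(0,-2) top-left  bias=+0
  edge (8, 10)→(18, 2): d=(10,-8) top-left  bias=+0
    (9,0)@(19, 1): e=[0,22,-2] → ·  [on edge]
    (8,1)@(17, 3): e=[0,18,2] → ·  [on edge]
    (7,2)@(15, 5): e=[0,14,6] → ·  [on edge]
    (6,3)@(13, 7): e=[0,10,10] → ·  [on edge]
    (5,4)@(11, 9): e=[0,6,14] → ·  [on edge]
    (4,5)@(9, 11): e=[0,2,18] → ·  [on edge]
  covered (0 px):
    · · · · · · · · · ·
    · · · · · · · · · ·
    · · · · · · · · · ·
    · · · · · · · · · ·
    · · · · · · · · · ·
    · · · · · · · · · ·
T2:
  2·area = 54
  edge (19, 0)→(8, 6): d=(-11,6) right/bottom  bias=-1
  edge (8, 6)→(10, 0): d=(2,-6) top-left  bias=+0
  edge (10, 0)→(19, 0): d=(9,0) top-left  bias=+0
    (5,0)@(11, 1): e=[37,8,9] → █
    (6,0)@(13, 1): e=[25,20,9] → █
    (7,0)@(15, 1): e=[13,32,9] → █
    (8,0)@(17, 1): e=[1,44,9] → █
    (9,0)@(19, 1): e=[-11,56,9] → ·
    (4,1)@(9, 3): e=[27,0,27] → █  [on edge]
    (7,1)@(15, 3): e=[-9,36,27] → ·
    (8,1)@(17, 3): e=[-21,48,27] → ·
    (4,2)@(9, 5): e=[5,4,45] → █
    (5,2)@(11, 5): e=[-7,16,45] → ·
    (6,2)@(13, 5): e=[-19,28,45] → ·
    (4,3)@(9, 7): e=[-17,8,63] → ·
    (3,4)@(7, 9): e=[-27,0,81] → ·  [on edge]
  covered (8 px):
    · · · · · █ █ █ █ ·
    · · · · █ █ █ · · ·
    · · · · █ · · · · ·
    · · · · · · · · · ·
    · · · · · · · · · ·
    · · · · · · · · · ·

Final: [[5,0],[6,0],[7,0],[8,0],[4,1],[5,1],[6,1],[4,2]]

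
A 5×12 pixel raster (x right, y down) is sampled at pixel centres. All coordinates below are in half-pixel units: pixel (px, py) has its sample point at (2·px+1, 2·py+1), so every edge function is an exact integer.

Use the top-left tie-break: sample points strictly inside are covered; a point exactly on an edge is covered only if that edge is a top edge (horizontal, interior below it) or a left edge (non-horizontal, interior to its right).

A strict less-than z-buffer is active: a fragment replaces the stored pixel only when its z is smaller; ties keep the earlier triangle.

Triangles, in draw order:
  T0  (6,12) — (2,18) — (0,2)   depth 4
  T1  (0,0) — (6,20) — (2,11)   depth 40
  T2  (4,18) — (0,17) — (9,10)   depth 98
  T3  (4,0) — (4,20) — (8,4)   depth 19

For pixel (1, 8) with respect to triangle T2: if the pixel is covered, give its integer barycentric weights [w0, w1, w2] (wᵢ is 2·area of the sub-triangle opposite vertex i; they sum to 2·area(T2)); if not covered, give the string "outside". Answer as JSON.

T0:
  2·area = 76
  edge (6, 12)→(2, 18): d=(-4,6) right/bottom  bias=-1
  edge (2, 18)→(0, 2): d=(-2,-16) top-left  bias=+0
  edge (0, 2)→(6, 12): d=(6,10) right/bottom  bias=-1
    (0,2)@(1, 5): e=[58,10,8] → #
    (1,2)@(3, 5): e=[46,42,-12] → ·
    (0,3)@(1, 7): e=[50,6,20] → #
    (1,3)@(3, 7): e=[38,38,0] → ·  [on edge]
    (0,4)@(1, 9): e=[42,2,32] → #
    (1,4)@(3, 9): e=[30,34,12] → #
    (2,4)@(5, 9): e=[18,66,-8] → ·
    (0,5)@(1, 11): e=[34,-2,44] → ·
    (1,5)@(3, 11): e=[22,30,24] → #
    (2,5)@(5, 11): e=[10,62,4] → #
    (3,5)@(7, 11): e=[-2,94,-16] → ·
    (1,6)@(3, 13): e=[14,26,36] → #
    (4,8)@(9, 17): e=[-38,114,0] → ·  [on edge]
  covered (9 px):
    · · · · ·
    · · · · ·
    # · · · ·
    # · · · ·
    # # · · ·
    · # # · ·
    · # # · ·
    · # · · ·
    · · · · ·
    · · · · ·
    · · · · ·
    · · · · ·
T1:
  2·area = 26
  edge (0, 0)→(6, 20): d=(6,20) right/bottom  bias=-1
  edge (6, 20)→(2, 11): d=(-4,-9) top-left  bias=+0
  edge (2, 11)→(0, 0): d=(-2,-11) top-left  bias=+0
    (0,2)@(1, 5): e=[10,15,1] → #
    (1,2)@(3, 5): e=[-30,33,23] → ·
    (0,3)@(1, 7): e=[22,7,-3] → ·
    (1,5)@(3, 11): e=[6,9,11] → #
    (2,5)@(5, 11): e=[-34,27,33] → ·
    (1,6)@(3, 13): e=[18,1,7] → #
    (2,6)@(5, 13): e=[-22,19,29] → ·
    (1,7)@(3, 15): e=[30,-7,3] → ·
    (2,8)@(5, 17): e=[2,3,21] → #
    (3,8)@(7, 17): e=[-38,21,43] → ·
    (2,9)@(5, 19): e=[14,-5,17] → ·
  covered (4 px):
    · · · · ·
    · · · · ·
    # · · · ·
    · · · · ·
    · · · · ·
    · # · · ·
    · # · · ·
    · · · · ·
    · · # · ·
    · · · · ·
    · · · · ·
    · · · · ·
T2:
  2·area = 37
  edge (4, 18)→(0, 17): d=(-4,-1) top-left  bias=+0
  edge (0, 17)→(9, 10): d=(9,-7) top-left  bias=+0
  edge (9, 10)→(4, 18): d=(-5,8) right/bottom  bias=-1
    (3,6)@(7, 13): e=[23,13,1] → #
    (4,6)@(9, 13): e=[25,27,-15] → ·
    (1,7)@(3, 15): e=[11,3,23] → #
    (2,7)@(5, 15): e=[13,17,7] → #
    (3,7)@(7, 15): e=[15,31,-9] → ·
    (0,8)@(1, 17): e=[1,7,29] → #
    (2,8)@(5, 17): e=[5,35,-3] → ·
    (0,9)@(1, 19): e=[-7,25,19] → ·
    (1,9)@(3, 19): e=[-5,39,3] → ·
  covered (5 px):
    · · · · ·
    · · · · ·
    · · · · ·
    · · · · ·
    · · · · ·
    · · · · ·
    · · · # ·
    · # # · ·
    # # · · ·
    · · · · ·
    · · · · ·
    · · · · ·
T3:
  2·area = 80  (B↔C swapped to make it positive)
  edge (4, 0)→(8, 4): d=(4,4) right/bottom  bias=-1
  edge (8, 4)→(4, 20): d=(-4,16) right/bottom  bias=-1
  edge (4, 20)→(4, 0): d=(0,-20) top-left  bias=+0
    (2,0)@(5, 1): e=[0,60,20] → ·  [on edge]
    (2,1)@(5, 3): e=[8,52,20] → #
    (3,1)@(7, 3): e=[0,20,60] → ·  [on edge]
    (2,2)@(5, 5): e=[16,44,20] → #
    (3,2)@(7, 5): e=[8,12,60] → #
    (4,2)@(9, 5): e=[0,-20,100] → ·  [on edge]
    (2,3)@(5, 7): e=[24,36,20] → #
    (4,3)@(9, 7): e=[8,-28,100] → ·
    (2,4)@(5, 9): e=[32,28,20] → #
    (3,4)@(7, 9): e=[24,-4,60] → ·
    (2,5)@(5, 11): e=[40,20,20] → #
    (3,5)@(7, 11): e=[32,-12,60] → ·
  covered (9 px):
    · · · · ·
    · · # · ·
    · · # # ·
    · · # # ·
    · · # · ·
    · · # · ·
    · · # · ·
    · · # · ·
    · · · · ·
    · · · · ·
    · · · · ·
    · · · · ·

Final: [21,13,3]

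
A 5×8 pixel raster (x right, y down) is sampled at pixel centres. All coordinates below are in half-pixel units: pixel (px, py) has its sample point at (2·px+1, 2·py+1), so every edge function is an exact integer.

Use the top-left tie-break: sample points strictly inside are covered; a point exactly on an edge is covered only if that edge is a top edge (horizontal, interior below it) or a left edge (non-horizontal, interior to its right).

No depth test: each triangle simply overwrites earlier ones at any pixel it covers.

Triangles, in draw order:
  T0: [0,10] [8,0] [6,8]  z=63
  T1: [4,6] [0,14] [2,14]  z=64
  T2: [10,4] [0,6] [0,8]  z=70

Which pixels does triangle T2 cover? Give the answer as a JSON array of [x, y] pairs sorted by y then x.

T0:
  2·area = 44
  edge (0, 10)→(8, 0): d=(8,-10) top-left  bias=+0
  edge (8, 0)→(6, 8): d=(-2,8) right/bottom  bias=-1
  edge (6, 8)→(0, 10): d=(-6,2) right/bottom  bias=-1
    (3,1)@(7, 3): e=[14,2,28] → █
    (4,1)@(9, 3): e=[34,-14,24] → ·
    (2,2)@(5, 5): e=[10,14,20] → █
    (3,2)@(7, 5): e=[30,-2,16] → ·
    (1,3)@(3, 7): e=[6,26,12] → █
    (3,3)@(7, 7): e=[46,-6,4] → ·
    (4,3)@(9, 7): e=[66,-22,0] → ·  [on edge]
    (0,4)@(1, 9): e=[2,38,4] → █
    (1,4)@(3, 9): e=[22,22,0] → ·  [on edge]
    (2,4)@(5, 9): e=[42,6,-4] → ·
    (0,5)@(1, 11): e=[18,34,-8] → ·
  covered (5 px):
    · · · · ·
    · · · █ ·
    · · █ · ·
    · █ █ · ·
    █ · · · ·
    · · · · ·
    · · · · ·
    · · · · ·
T1:
  2·area = 16  (B↔C swapped to make it positive)
  edge (4, 6)→(2, 14): d=(-2,8) right/bottom  bias=-1
  edge (2, 14)→(0, 14): d=(-2,0) right/bottom  bias=-1
  edge (0, 14)→(4, 6): d=(4,-8) top-left  bias=+0
    (1,4)@(3, 9): e=[2,10,4] → █
    (2,4)@(5, 9): e=[-14,10,20] → ·
    (1,5)@(3, 11): e=[-2,6,12] → ·
    (0,6)@(1, 13): e=[10,2,4] → █
    (1,6)@(3, 13): e=[-6,2,20] → ·
    (0,7)@(1, 15): e=[6,-2,12] → ·
  covered (2 px):
    · · · · ·
    · · · · ·
    · · · · ·
    · · · · ·
    · █ · · ·
    · · · · ·
    █ · · · ·
    · · · · ·
T2:
  2·area = 20  (B↔C swapped to make it positive)
  edge (10, 4)→(0, 8): d=(-10,4) right/bottom  bias=-1
  edge (0, 8)→(0, 6): d=(0,-2) top-left  bias=+0
  edge (0, 6)→(10, 4): d=(10,-2) top-left  bias=+0
    (2,2)@(5, 5): e=[10,10,0] → █  [on edge]
    (3,2)@(7, 5): e=[2,14,4] → █
    (4,2)@(9, 5): e=[-6,18,8] → ·
    (0,3)@(1, 7): e=[6,2,12] → █
    (1,3)@(3, 7): e=[-2,6,16] → ·
    (2,3)@(5, 7): e=[-10,10,20] → ·
    (3,3)@(7, 7): e=[-18,14,24] → ·
    (0,4)@(1, 9): e=[-14,2,32] → ·
  covered (3 px):
    · · · · ·
    · · · · ·
    · · █ █ ·
    █ · · · ·
    · · · · ·
    · · · · ·
    · · · · ·
    · · · · ·

Answer: [[2,2],[3,2],[0,3]]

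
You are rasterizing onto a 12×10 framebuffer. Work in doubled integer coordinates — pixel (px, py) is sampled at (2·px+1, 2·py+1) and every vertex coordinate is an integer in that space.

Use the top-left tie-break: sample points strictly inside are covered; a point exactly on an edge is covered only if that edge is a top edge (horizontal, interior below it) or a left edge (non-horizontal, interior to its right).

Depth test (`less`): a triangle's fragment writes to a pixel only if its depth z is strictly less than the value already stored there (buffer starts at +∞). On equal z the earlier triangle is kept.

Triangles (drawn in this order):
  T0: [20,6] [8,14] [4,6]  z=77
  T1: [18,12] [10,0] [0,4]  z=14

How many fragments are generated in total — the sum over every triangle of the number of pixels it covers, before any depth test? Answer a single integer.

T0:
  2·area = 128
  edge (20, 6)→(8, 14): d=(-12,8) right/bottom  bias=-1
  edge (8, 14)→(4, 6): d=(-4,-8) top-left  bias=+0
  edge (4, 6)→(20, 6): d=(16,0) top-left  bias=+0
    (2,3)@(5, 7): e=[108,4,16] → █
    (3,3)@(7, 7): e=[92,20,16] → █
    (4,3)@(9, 7): e=[76,36,16] → █
    (5,3)@(11, 7): e=[60,52,16] → █
    (6,3)@(13, 7): e=[44,68,16] → █
    (7,3)@(15, 7): e=[28,84,16] → █
    (8,3)@(17, 7): e=[12,100,16] → █
    (9,3)@(19, 7): e=[-4,116,16] → ·
    (2,4)@(5, 9): e=[84,-4,48] → ·
    (3,4)@(7, 9): e=[68,12,48] → █
    (8,4)@(17, 9): e=[-12,92,48] → ·
    (3,5)@(7, 11): e=[44,4,80] → █
  covered (16 px):
    · · · · · · · · · · · ·
    · · · · · · · · · · · ·
    · · · · · · · · · · · ·
    · · █ █ █ █ █ █ █ · · ·
    · · · █ █ █ █ █ · · · ·
    · · · █ █ █ · · · · · ·
    · · · · █ · · · · · · ·
    · · · · · · · · · · · ·
    · · · · · · · · · · · ·
    · · · · · · · · · · · ·
T1:
  2·area = 152  (B↔C swapped to make it positive)
  edge (18, 12)→(0, 4): d=(-18,-8) top-left  bias=+0
  edge (0, 4)→(10, 0): d=(10,-4) top-left  bias=+0
  edge (10, 0)→(18, 12): d=(8,12) right/bottom  bias=-1
    (4,0)@(9, 1): e=[126,6,20] → █
    (5,0)@(11, 1): e=[142,14,-4] → ·
    (1,1)@(3, 3): e=[42,2,108] → █
    (2,1)@(5, 3): e=[58,10,84] → █
    (3,1)@(7, 3): e=[74,18,60] → █
    (5,1)@(11, 3): e=[106,34,12] → █
    (6,1)@(13, 3): e=[122,42,-12] → ·
    (1,2)@(3, 5): e=[6,22,124] → █
    (6,2)@(13, 5): e=[86,62,4] → █
    (7,2)@(15, 5): e=[102,70,-20] → ·
    (1,3)@(3, 7): e=[-30,42,140] → ·
    (2,3)@(5, 7): e=[-14,50,116] → ·
  covered (19 px):
    · · · · █ · · · · · · ·
    · █ █ █ █ █ · · · · · ·
    · █ █ █ █ █ █ · · · · ·
    · · · █ █ █ █ · · · · ·
    · · · · · · █ █ · · · ·
    · · · · · · · · █ · · ·
    · · · · · · · · · · · ·
    · · · · · · · · · · · ·
    · · · · · · · · · · · ·
    · · · · · · · · · · · ·

Final: 35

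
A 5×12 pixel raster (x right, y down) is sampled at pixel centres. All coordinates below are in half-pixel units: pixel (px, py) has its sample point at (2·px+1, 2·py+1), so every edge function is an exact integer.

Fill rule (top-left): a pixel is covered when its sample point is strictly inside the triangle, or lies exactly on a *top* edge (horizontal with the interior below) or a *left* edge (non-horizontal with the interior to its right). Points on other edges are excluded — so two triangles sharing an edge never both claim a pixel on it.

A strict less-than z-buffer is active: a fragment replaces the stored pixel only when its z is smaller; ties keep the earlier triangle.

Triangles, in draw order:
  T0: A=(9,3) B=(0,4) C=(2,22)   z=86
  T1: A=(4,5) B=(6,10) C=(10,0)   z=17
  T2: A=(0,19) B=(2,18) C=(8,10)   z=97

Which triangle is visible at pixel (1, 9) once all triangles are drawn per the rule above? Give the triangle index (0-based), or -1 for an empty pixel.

T0:
  2·area = 164  (B↔C swapped to make it positive)
  edge (9, 3)→(2, 22): d=(-7,19) right/bottom  bias=-1
  edge (2, 22)→(0, 4): d=(-2,-18) top-left  bias=+0
  edge (0, 4)→(9, 3): d=(9,-1) top-left  bias=+0
    (4,1)@(9, 3): e=[0,164,0] → ·  [on edge]
    (0,2)@(1, 5): e=[138,16,10] → #
    (1,2)@(3, 5): e=[100,52,12] → #
    (2,2)@(5, 5): e=[62,88,14] → #
    (3,2)@(7, 5): e=[24,124,16] → #
    (4,2)@(9, 5): e=[-14,160,18] → ·
    (0,3)@(1, 7): e=[124,12,28] → #
    (4,3)@(9, 7): e=[-28,156,36] → ·
    (0,4)@(1, 9): e=[110,8,46] → #
    (3,4)@(7, 9): e=[-4,116,52] → ·
    (0,5)@(1, 11): e=[96,4,64] → #
    (3,5)@(7, 11): e=[-18,112,70] → ·
    (0,6)@(1, 13): e=[82,0,82] → #  [on edge]
  covered (20 px):
    · · · · ·
    · · · · ·
    # # # # ·
    # # # # ·
    # # # · ·
    # # # · ·
    # # # · ·
    · # · · ·
    · # · · ·
    · # · · ·
    · · · · ·
    · · · · ·
T1:
  2·area = 40  (B↔C swapped to make it positive)
  edge (4, 5)→(10, 0): d=(6,-5) top-left  bias=+0
  edge (10, 0)→(6, 10): d=(-4,10) right/bottom  bias=-1
  edge (6, 10)→(4, 5): d=(-2,-5) top-left  bias=+0
    (4,0)@(9, 1): e=[1,6,33] → #
    (3,1)@(7, 3): e=[3,18,19] → #
    (4,1)@(9, 3): e=[13,-2,29] → ·
    (2,2)@(5, 5): e=[5,30,5] → #
    (4,2)@(9, 5): e=[25,-10,25] → ·
    (2,3)@(5, 7): e=[17,22,1] → #
    (4,3)@(9, 7): e=[37,-18,21] → ·
    (2,4)@(5, 9): e=[29,14,-3] → ·
    (3,4)@(7, 9): e=[39,-6,7] → ·
  covered (6 px):
    · · · · #
    · · · # ·
    · · # # ·
    · · # # ·
    · · · · ·
    · · · · ·
    · · · · ·
    · · · · ·
    · · · · ·
    · · · · ·
    · · · · ·
    · · · · ·
T2:
  2·area = 10  (B↔C swapped to make it positive)
  edge (0, 19)→(8, 10): d=(8,-9) top-left  bias=+0
  edge (8, 10)→(2, 18): d=(-6,8) right/bottom  bias=-1
  edge (2, 18)→(0, 19): d=(-2,1) right/bottom  bias=-1
  covered (0 px):
    · · · · ·
    · · · · ·
    · · · · ·
    · · · · ·
    · · · · ·
    · · · · ·
    · · · · ·
    · · · · ·
    · · · · ·
    · · · · ·
    · · · · ·
    · · · · ·

Z-buffer (winner per pixel, '.' = empty):
  . . . . 1
  . . . 1 .
  0 0 1 1 .
  0 0 1 1 .
  0 0 0 . .
  0 0 0 . .
  0 0 0 . .
  . 0 . . .
  . 0 . . .
  . 0 . . .
  . . . . .
  . . . . .

Final: 0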